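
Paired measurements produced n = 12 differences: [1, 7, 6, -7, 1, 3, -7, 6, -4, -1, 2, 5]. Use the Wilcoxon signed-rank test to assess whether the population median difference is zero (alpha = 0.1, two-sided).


Step 1: Drop any zero differences (none here) and take |d_i|.
|d| = [1, 7, 6, 7, 1, 3, 7, 6, 4, 1, 2, 5]
Step 2: Midrank |d_i| (ties get averaged ranks).
ranks: |1|->2, |7|->11, |6|->8.5, |7|->11, |1|->2, |3|->5, |7|->11, |6|->8.5, |4|->6, |1|->2, |2|->4, |5|->7
Step 3: Attach original signs; sum ranks with positive sign and with negative sign.
W+ = 2 + 11 + 8.5 + 2 + 5 + 8.5 + 4 + 7 = 48
W- = 11 + 11 + 6 + 2 = 30
(Check: W+ + W- = 78 should equal n(n+1)/2 = 78.)
Step 4: Test statistic W = min(W+, W-) = 30.
Step 5: Ties in |d|, so use the tie-corrected normal approximation.
        E[W] = n(n+1)/4 = 12*13/4 = 39.
        Tie groups: |d|=1 (t=3), |d|=6 (t=2), |d|=7 (t=3); sum(t^3 - t) = 54.
        Var[W] = n(n+1)(2n+1)/24 - sum(t^3-t)/48 = 3900/24 - 54/48 = 161.375.
        z = (W - E[W]) / sqrt(Var[W]) = (30 - 39) / 12.7033 = -0.7085.
        Two-sided p = 2*Phi(z) = 0.478650.
Step 6: alpha = 0.1. fail to reject H0.

W+ = 48, W- = 30, W = min = 30, p = 0.478650, fail to reject H0.


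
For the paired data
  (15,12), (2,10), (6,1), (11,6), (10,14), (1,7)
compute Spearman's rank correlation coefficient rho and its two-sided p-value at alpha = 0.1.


Step 1: Rank x and y separately (midranks; no ties here).
rank(x): 15->6, 2->2, 6->3, 11->5, 10->4, 1->1
rank(y): 12->5, 10->4, 1->1, 6->2, 14->6, 7->3
Step 2: d_i = R_x(i) - R_y(i); compute d_i^2.
  (6-5)^2=1, (2-4)^2=4, (3-1)^2=4, (5-2)^2=9, (4-6)^2=4, (1-3)^2=4
sum(d^2) = 26.
Step 3: rho = 1 - 6*26 / (6*(6^2 - 1)) = 1 - 156/210 = 0.257143.
Step 4: Under H0, t = rho * sqrt((n-2)/(1-rho^2)) = 0.5322 ~ t(4).
Step 5: Two-sided p-value from the t-distribution with 4 df = 0.622787.
Step 6: alpha = 0.1. fail to reject H0.

rho = 0.2571, p = 0.622787, fail to reject H0 at alpha = 0.1.


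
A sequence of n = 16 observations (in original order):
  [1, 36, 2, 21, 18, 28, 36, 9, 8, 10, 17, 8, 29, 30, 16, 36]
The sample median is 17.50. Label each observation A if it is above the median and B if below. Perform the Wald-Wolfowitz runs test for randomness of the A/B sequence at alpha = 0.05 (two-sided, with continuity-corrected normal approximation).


Step 1: Compute median = 17.50; label A = above, B = below.
Labels in order: BABAAAABBBBBAABA  (n_A = 8, n_B = 8)
Step 2: Count runs R = 8.
Step 3: Under H0 (random ordering), E[R] = 2*n_A*n_B/(n_A+n_B) + 1 = 2*8*8/16 + 1 = 9.0000.
        Var[R] = 2*n_A*n_B*(2*n_A*n_B - n_A - n_B) / ((n_A+n_B)^2 * (n_A+n_B-1)) = 14336/3840 = 3.7333.
        SD[R] = 1.9322.
Step 4: Continuity-corrected z = (R + 0.5 - E[R]) / SD[R] = (8 + 0.5 - 9.0000) / 1.9322 = -0.2588.
Step 5: Two-sided p-value via normal approximation = 2*(1 - Phi(|z|)) = 0.795809.
Step 6: alpha = 0.05. fail to reject H0.

R = 8, z = -0.2588, p = 0.795809, fail to reject H0.


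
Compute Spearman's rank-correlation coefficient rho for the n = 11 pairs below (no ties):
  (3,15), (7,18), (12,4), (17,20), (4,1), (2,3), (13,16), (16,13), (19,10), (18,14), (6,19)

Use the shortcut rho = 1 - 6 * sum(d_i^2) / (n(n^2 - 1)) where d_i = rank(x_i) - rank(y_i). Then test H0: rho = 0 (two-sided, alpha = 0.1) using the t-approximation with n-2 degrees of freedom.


Step 1: Rank x and y separately (midranks; no ties here).
rank(x): 3->2, 7->5, 12->6, 17->9, 4->3, 2->1, 13->7, 16->8, 19->11, 18->10, 6->4
rank(y): 15->7, 18->9, 4->3, 20->11, 1->1, 3->2, 16->8, 13->5, 10->4, 14->6, 19->10
Step 2: d_i = R_x(i) - R_y(i); compute d_i^2.
  (2-7)^2=25, (5-9)^2=16, (6-3)^2=9, (9-11)^2=4, (3-1)^2=4, (1-2)^2=1, (7-8)^2=1, (8-5)^2=9, (11-4)^2=49, (10-6)^2=16, (4-10)^2=36
sum(d^2) = 170.
Step 3: rho = 1 - 6*170 / (11*(11^2 - 1)) = 1 - 1020/1320 = 0.227273.
Step 4: Under H0, t = rho * sqrt((n-2)/(1-rho^2)) = 0.7001 ~ t(9).
Step 5: Two-sided p-value from the t-distribution with 9 df = 0.501536.
Step 6: alpha = 0.1. fail to reject H0.

rho = 0.2273, p = 0.501536, fail to reject H0 at alpha = 0.1.


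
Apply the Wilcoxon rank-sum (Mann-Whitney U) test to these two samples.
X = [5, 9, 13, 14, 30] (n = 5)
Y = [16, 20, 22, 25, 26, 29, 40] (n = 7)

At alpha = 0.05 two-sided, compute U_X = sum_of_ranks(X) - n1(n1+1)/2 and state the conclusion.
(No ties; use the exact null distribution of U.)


Step 1: Combine and sort all 12 observations; assign midranks.
sorted (value, group): (5,X), (9,X), (13,X), (14,X), (16,Y), (20,Y), (22,Y), (25,Y), (26,Y), (29,Y), (30,X), (40,Y)
ranks: 5->1, 9->2, 13->3, 14->4, 16->5, 20->6, 22->7, 25->8, 26->9, 29->10, 30->11, 40->12
Step 2: Rank sum for X: R1 = 1 + 2 + 3 + 4 + 11 = 21.
Step 3: U_X = R1 - n1(n1+1)/2 = 21 - 5*6/2 = 21 - 15 = 6.
       U_Y = n1*n2 - U_X = 35 - 6 = 29.
Step 4: No ties, so the exact null distribution of U (based on enumerating the C(12,5) = 792 equally likely rank assignments) gives the two-sided p-value.
Step 5: p-value = 0.073232; compare to alpha = 0.05. fail to reject H0.

U_X = 6, p = 0.073232, fail to reject H0 at alpha = 0.05.


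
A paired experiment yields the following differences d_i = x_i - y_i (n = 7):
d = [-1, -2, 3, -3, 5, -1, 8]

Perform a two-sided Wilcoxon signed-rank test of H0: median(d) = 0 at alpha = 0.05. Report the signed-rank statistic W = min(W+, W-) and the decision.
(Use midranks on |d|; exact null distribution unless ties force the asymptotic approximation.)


Step 1: Drop any zero differences (none here) and take |d_i|.
|d| = [1, 2, 3, 3, 5, 1, 8]
Step 2: Midrank |d_i| (ties get averaged ranks).
ranks: |1|->1.5, |2|->3, |3|->4.5, |3|->4.5, |5|->6, |1|->1.5, |8|->7
Step 3: Attach original signs; sum ranks with positive sign and with negative sign.
W+ = 4.5 + 6 + 7 = 17.5
W- = 1.5 + 3 + 4.5 + 1.5 = 10.5
(Check: W+ + W- = 28 should equal n(n+1)/2 = 28.)
Step 4: Test statistic W = min(W+, W-) = 10.5.
Step 5: Ties in |d|, so use the tie-corrected normal approximation.
        E[W] = n(n+1)/4 = 7*8/4 = 14.
        Tie groups: |d|=1 (t=2), |d|=3 (t=2); sum(t^3 - t) = 12.
        Var[W] = n(n+1)(2n+1)/24 - sum(t^3-t)/48 = 840/24 - 12/48 = 34.75.
        z = (W - E[W]) / sqrt(Var[W]) = (10.5 - 14) / 5.8949 = -0.5937.
        Two-sided p = 2*Phi(z) = 0.552691.
Step 6: alpha = 0.05. fail to reject H0.

W+ = 17.5, W- = 10.5, W = min = 10.5, p = 0.552691, fail to reject H0.


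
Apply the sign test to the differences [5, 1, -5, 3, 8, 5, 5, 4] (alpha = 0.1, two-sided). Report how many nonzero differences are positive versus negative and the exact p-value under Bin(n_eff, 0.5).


Step 1: Discard zero differences. Original n = 8; n_eff = number of nonzero differences = 8.
Nonzero differences (with sign): +5, +1, -5, +3, +8, +5, +5, +4
Step 2: Count signs: positive = 7, negative = 1.
Step 3: Under H0: P(positive) = 0.5, so the number of positives S ~ Bin(8, 0.5).
Step 4: Two-sided exact p-value = sum of Bin(8,0.5) probabilities at or below the observed probability = 0.070312.
Step 5: alpha = 0.1. reject H0.

n_eff = 8, pos = 7, neg = 1, p = 0.070312, reject H0.


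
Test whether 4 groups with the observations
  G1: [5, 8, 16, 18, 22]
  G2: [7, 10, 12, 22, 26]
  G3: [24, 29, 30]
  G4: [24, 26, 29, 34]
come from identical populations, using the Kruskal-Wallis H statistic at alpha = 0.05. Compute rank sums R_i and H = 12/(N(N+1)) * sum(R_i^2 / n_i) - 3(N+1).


Step 1: Combine all N = 17 observations and assign midranks.
sorted (value, group, rank): (5,G1,1), (7,G2,2), (8,G1,3), (10,G2,4), (12,G2,5), (16,G1,6), (18,G1,7), (22,G1,8.5), (22,G2,8.5), (24,G3,10.5), (24,G4,10.5), (26,G2,12.5), (26,G4,12.5), (29,G3,14.5), (29,G4,14.5), (30,G3,16), (34,G4,17)
Step 2: Sum ranks within each group.
R_1 = 25.5 (n_1 = 5)
R_2 = 32 (n_2 = 5)
R_3 = 41 (n_3 = 3)
R_4 = 54.5 (n_4 = 4)
Step 3: H = 12/(N(N+1)) * sum(R_i^2/n_i) - 3(N+1)
     = 12/(17*18) * (25.5^2/5 + 32^2/5 + 41^2/3 + 54.5^2/4) - 3*18
     = 0.039216 * 1637.75 - 54
     = 10.225327.
Step 4: Ties present; correction factor C = 1 - 24/(17^3 - 17) = 0.995098. Corrected H = 10.225327 / 0.995098 = 10.275698.
Step 5: Under H0, H ~ chi^2(3); p-value = 0.016362.
Step 6: alpha = 0.05. reject H0.

H = 10.2757, df = 3, p = 0.016362, reject H0.


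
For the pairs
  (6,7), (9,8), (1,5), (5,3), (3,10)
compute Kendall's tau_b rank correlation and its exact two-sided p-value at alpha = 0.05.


Step 1: Enumerate the 10 unordered pairs (i,j) with i<j and classify each by sign(x_j-x_i) * sign(y_j-y_i).
  (1,2):dx=+3,dy=+1->C; (1,3):dx=-5,dy=-2->C; (1,4):dx=-1,dy=-4->C; (1,5):dx=-3,dy=+3->D
  (2,3):dx=-8,dy=-3->C; (2,4):dx=-4,dy=-5->C; (2,5):dx=-6,dy=+2->D; (3,4):dx=+4,dy=-2->D
  (3,5):dx=+2,dy=+5->C; (4,5):dx=-2,dy=+7->D
Step 2: C = 6, D = 4, total pairs = 10.
Step 3: tau = (C - D)/(n(n-1)/2) = (6 - 4)/10 = 0.200000.
Step 4: Exact two-sided p-value (enumerate n! = 120 permutations of y under H0): p = 0.816667.
Step 5: alpha = 0.05. fail to reject H0.

tau_b = 0.2000 (C=6, D=4), p = 0.816667, fail to reject H0.


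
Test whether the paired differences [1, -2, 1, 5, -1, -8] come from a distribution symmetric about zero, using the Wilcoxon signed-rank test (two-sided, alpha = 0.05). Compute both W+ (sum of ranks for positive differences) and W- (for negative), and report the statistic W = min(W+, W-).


Step 1: Drop any zero differences (none here) and take |d_i|.
|d| = [1, 2, 1, 5, 1, 8]
Step 2: Midrank |d_i| (ties get averaged ranks).
ranks: |1|->2, |2|->4, |1|->2, |5|->5, |1|->2, |8|->6
Step 3: Attach original signs; sum ranks with positive sign and with negative sign.
W+ = 2 + 2 + 5 = 9
W- = 4 + 2 + 6 = 12
(Check: W+ + W- = 21 should equal n(n+1)/2 = 21.)
Step 4: Test statistic W = min(W+, W-) = 9.
Step 5: Ties in |d|, so use the tie-corrected normal approximation.
        E[W] = n(n+1)/4 = 6*7/4 = 10.5.
        Tie groups: |d|=1 (t=3); sum(t^3 - t) = 24.
        Var[W] = n(n+1)(2n+1)/24 - sum(t^3-t)/48 = 546/24 - 24/48 = 22.25.
        z = (W - E[W]) / sqrt(Var[W]) = (9 - 10.5) / 4.7170 = -0.3180.
        Two-sided p = 2*Phi(z) = 0.750485.
Step 6: alpha = 0.05. fail to reject H0.

W+ = 9, W- = 12, W = min = 9, p = 0.750485, fail to reject H0.


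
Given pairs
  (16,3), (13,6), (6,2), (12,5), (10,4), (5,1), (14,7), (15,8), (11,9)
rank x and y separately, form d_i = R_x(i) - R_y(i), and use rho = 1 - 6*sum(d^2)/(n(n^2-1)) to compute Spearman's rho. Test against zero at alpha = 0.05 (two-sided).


Step 1: Rank x and y separately (midranks; no ties here).
rank(x): 16->9, 13->6, 6->2, 12->5, 10->3, 5->1, 14->7, 15->8, 11->4
rank(y): 3->3, 6->6, 2->2, 5->5, 4->4, 1->1, 7->7, 8->8, 9->9
Step 2: d_i = R_x(i) - R_y(i); compute d_i^2.
  (9-3)^2=36, (6-6)^2=0, (2-2)^2=0, (5-5)^2=0, (3-4)^2=1, (1-1)^2=0, (7-7)^2=0, (8-8)^2=0, (4-9)^2=25
sum(d^2) = 62.
Step 3: rho = 1 - 6*62 / (9*(9^2 - 1)) = 1 - 372/720 = 0.483333.
Step 4: Under H0, t = rho * sqrt((n-2)/(1-rho^2)) = 1.4607 ~ t(7).
Step 5: Two-sided p-value from the t-distribution with 7 df = 0.187470.
Step 6: alpha = 0.05. fail to reject H0.

rho = 0.4833, p = 0.187470, fail to reject H0 at alpha = 0.05.


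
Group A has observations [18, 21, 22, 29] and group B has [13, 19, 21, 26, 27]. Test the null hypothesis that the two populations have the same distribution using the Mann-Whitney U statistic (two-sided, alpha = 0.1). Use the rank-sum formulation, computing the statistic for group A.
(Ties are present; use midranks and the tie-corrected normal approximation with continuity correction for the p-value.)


Step 1: Combine and sort all 9 observations; assign midranks.
sorted (value, group): (13,Y), (18,X), (19,Y), (21,X), (21,Y), (22,X), (26,Y), (27,Y), (29,X)
ranks: 13->1, 18->2, 19->3, 21->4.5, 21->4.5, 22->6, 26->7, 27->8, 29->9
Step 2: Rank sum for X: R1 = 2 + 4.5 + 6 + 9 = 21.5.
Step 3: U_X = R1 - n1(n1+1)/2 = 21.5 - 4*5/2 = 21.5 - 10 = 11.5.
       U_Y = n1*n2 - U_X = 20 - 11.5 = 8.5.
Step 4: Ties are present, so use the tie-corrected normal approximation (with continuity correction) for the p-value.
Step 5: p-value = 0.805701; compare to alpha = 0.1. fail to reject H0.

U_X = 11.5, p = 0.805701, fail to reject H0 at alpha = 0.1.


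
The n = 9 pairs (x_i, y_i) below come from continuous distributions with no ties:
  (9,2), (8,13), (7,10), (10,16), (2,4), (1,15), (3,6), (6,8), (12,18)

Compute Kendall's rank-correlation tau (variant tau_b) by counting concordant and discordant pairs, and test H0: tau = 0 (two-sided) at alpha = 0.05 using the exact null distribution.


Step 1: Enumerate the 36 unordered pairs (i,j) with i<j and classify each by sign(x_j-x_i) * sign(y_j-y_i).
  (1,2):dx=-1,dy=+11->D; (1,3):dx=-2,dy=+8->D; (1,4):dx=+1,dy=+14->C; (1,5):dx=-7,dy=+2->D
  (1,6):dx=-8,dy=+13->D; (1,7):dx=-6,dy=+4->D; (1,8):dx=-3,dy=+6->D; (1,9):dx=+3,dy=+16->C
  (2,3):dx=-1,dy=-3->C; (2,4):dx=+2,dy=+3->C; (2,5):dx=-6,dy=-9->C; (2,6):dx=-7,dy=+2->D
  (2,7):dx=-5,dy=-7->C; (2,8):dx=-2,dy=-5->C; (2,9):dx=+4,dy=+5->C; (3,4):dx=+3,dy=+6->C
  (3,5):dx=-5,dy=-6->C; (3,6):dx=-6,dy=+5->D; (3,7):dx=-4,dy=-4->C; (3,8):dx=-1,dy=-2->C
  (3,9):dx=+5,dy=+8->C; (4,5):dx=-8,dy=-12->C; (4,6):dx=-9,dy=-1->C; (4,7):dx=-7,dy=-10->C
  (4,8):dx=-4,dy=-8->C; (4,9):dx=+2,dy=+2->C; (5,6):dx=-1,dy=+11->D; (5,7):dx=+1,dy=+2->C
  (5,8):dx=+4,dy=+4->C; (5,9):dx=+10,dy=+14->C; (6,7):dx=+2,dy=-9->D; (6,8):dx=+5,dy=-7->D
  (6,9):dx=+11,dy=+3->C; (7,8):dx=+3,dy=+2->C; (7,9):dx=+9,dy=+12->C; (8,9):dx=+6,dy=+10->C
Step 2: C = 25, D = 11, total pairs = 36.
Step 3: tau = (C - D)/(n(n-1)/2) = (25 - 11)/36 = 0.388889.
Step 4: Exact two-sided p-value (enumerate n! = 362880 permutations of y under H0): p = 0.180181.
Step 5: alpha = 0.05. fail to reject H0.

tau_b = 0.3889 (C=25, D=11), p = 0.180181, fail to reject H0.


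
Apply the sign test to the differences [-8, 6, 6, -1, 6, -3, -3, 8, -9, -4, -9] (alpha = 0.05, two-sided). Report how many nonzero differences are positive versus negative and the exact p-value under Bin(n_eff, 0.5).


Step 1: Discard zero differences. Original n = 11; n_eff = number of nonzero differences = 11.
Nonzero differences (with sign): -8, +6, +6, -1, +6, -3, -3, +8, -9, -4, -9
Step 2: Count signs: positive = 4, negative = 7.
Step 3: Under H0: P(positive) = 0.5, so the number of positives S ~ Bin(11, 0.5).
Step 4: Two-sided exact p-value = sum of Bin(11,0.5) probabilities at or below the observed probability = 0.548828.
Step 5: alpha = 0.05. fail to reject H0.

n_eff = 11, pos = 4, neg = 7, p = 0.548828, fail to reject H0.


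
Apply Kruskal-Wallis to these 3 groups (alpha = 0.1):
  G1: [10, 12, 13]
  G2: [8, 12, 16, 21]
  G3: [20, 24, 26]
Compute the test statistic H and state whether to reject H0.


Step 1: Combine all N = 10 observations and assign midranks.
sorted (value, group, rank): (8,G2,1), (10,G1,2), (12,G1,3.5), (12,G2,3.5), (13,G1,5), (16,G2,6), (20,G3,7), (21,G2,8), (24,G3,9), (26,G3,10)
Step 2: Sum ranks within each group.
R_1 = 10.5 (n_1 = 3)
R_2 = 18.5 (n_2 = 4)
R_3 = 26 (n_3 = 3)
Step 3: H = 12/(N(N+1)) * sum(R_i^2/n_i) - 3(N+1)
     = 12/(10*11) * (10.5^2/3 + 18.5^2/4 + 26^2/3) - 3*11
     = 0.109091 * 347.646 - 33
     = 4.925000.
Step 4: Ties present; correction factor C = 1 - 6/(10^3 - 10) = 0.993939. Corrected H = 4.925000 / 0.993939 = 4.955030.
Step 5: Under H0, H ~ chi^2(2); p-value = 0.083952.
Step 6: alpha = 0.1. reject H0.

H = 4.9550, df = 2, p = 0.083952, reject H0.


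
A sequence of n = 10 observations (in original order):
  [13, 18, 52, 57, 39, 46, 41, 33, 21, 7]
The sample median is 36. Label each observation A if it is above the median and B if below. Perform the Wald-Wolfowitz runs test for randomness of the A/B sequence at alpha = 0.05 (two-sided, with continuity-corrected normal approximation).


Step 1: Compute median = 36; label A = above, B = below.
Labels in order: BBAAAAABBB  (n_A = 5, n_B = 5)
Step 2: Count runs R = 3.
Step 3: Under H0 (random ordering), E[R] = 2*n_A*n_B/(n_A+n_B) + 1 = 2*5*5/10 + 1 = 6.0000.
        Var[R] = 2*n_A*n_B*(2*n_A*n_B - n_A - n_B) / ((n_A+n_B)^2 * (n_A+n_B-1)) = 2000/900 = 2.2222.
        SD[R] = 1.4907.
Step 4: Continuity-corrected z = (R + 0.5 - E[R]) / SD[R] = (3 + 0.5 - 6.0000) / 1.4907 = -1.6771.
Step 5: Two-sided p-value via normal approximation = 2*(1 - Phi(|z|)) = 0.093533.
Step 6: alpha = 0.05. fail to reject H0.

R = 3, z = -1.6771, p = 0.093533, fail to reject H0.


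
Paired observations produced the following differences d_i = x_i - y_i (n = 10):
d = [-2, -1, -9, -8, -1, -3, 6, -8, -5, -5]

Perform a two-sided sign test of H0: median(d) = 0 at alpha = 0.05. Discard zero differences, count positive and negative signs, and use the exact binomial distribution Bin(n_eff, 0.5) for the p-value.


Step 1: Discard zero differences. Original n = 10; n_eff = number of nonzero differences = 10.
Nonzero differences (with sign): -2, -1, -9, -8, -1, -3, +6, -8, -5, -5
Step 2: Count signs: positive = 1, negative = 9.
Step 3: Under H0: P(positive) = 0.5, so the number of positives S ~ Bin(10, 0.5).
Step 4: Two-sided exact p-value = sum of Bin(10,0.5) probabilities at or below the observed probability = 0.021484.
Step 5: alpha = 0.05. reject H0.

n_eff = 10, pos = 1, neg = 9, p = 0.021484, reject H0.


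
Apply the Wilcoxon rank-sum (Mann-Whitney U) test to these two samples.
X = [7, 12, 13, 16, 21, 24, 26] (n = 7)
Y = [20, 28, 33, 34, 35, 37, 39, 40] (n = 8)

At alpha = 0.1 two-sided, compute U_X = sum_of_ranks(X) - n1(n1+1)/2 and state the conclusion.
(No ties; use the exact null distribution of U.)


Step 1: Combine and sort all 15 observations; assign midranks.
sorted (value, group): (7,X), (12,X), (13,X), (16,X), (20,Y), (21,X), (24,X), (26,X), (28,Y), (33,Y), (34,Y), (35,Y), (37,Y), (39,Y), (40,Y)
ranks: 7->1, 12->2, 13->3, 16->4, 20->5, 21->6, 24->7, 26->8, 28->9, 33->10, 34->11, 35->12, 37->13, 39->14, 40->15
Step 2: Rank sum for X: R1 = 1 + 2 + 3 + 4 + 6 + 7 + 8 = 31.
Step 3: U_X = R1 - n1(n1+1)/2 = 31 - 7*8/2 = 31 - 28 = 3.
       U_Y = n1*n2 - U_X = 56 - 3 = 53.
Step 4: No ties, so the exact null distribution of U (based on enumerating the C(15,7) = 6435 equally likely rank assignments) gives the two-sided p-value.
Step 5: p-value = 0.002176; compare to alpha = 0.1. reject H0.

U_X = 3, p = 0.002176, reject H0 at alpha = 0.1.


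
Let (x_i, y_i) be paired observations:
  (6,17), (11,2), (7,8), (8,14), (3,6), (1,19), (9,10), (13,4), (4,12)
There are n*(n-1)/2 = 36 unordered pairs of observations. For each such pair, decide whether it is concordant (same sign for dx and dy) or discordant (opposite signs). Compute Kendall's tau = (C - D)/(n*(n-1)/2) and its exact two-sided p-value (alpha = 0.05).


Step 1: Enumerate the 36 unordered pairs (i,j) with i<j and classify each by sign(x_j-x_i) * sign(y_j-y_i).
  (1,2):dx=+5,dy=-15->D; (1,3):dx=+1,dy=-9->D; (1,4):dx=+2,dy=-3->D; (1,5):dx=-3,dy=-11->C
  (1,6):dx=-5,dy=+2->D; (1,7):dx=+3,dy=-7->D; (1,8):dx=+7,dy=-13->D; (1,9):dx=-2,dy=-5->C
  (2,3):dx=-4,dy=+6->D; (2,4):dx=-3,dy=+12->D; (2,5):dx=-8,dy=+4->D; (2,6):dx=-10,dy=+17->D
  (2,7):dx=-2,dy=+8->D; (2,8):dx=+2,dy=+2->C; (2,9):dx=-7,dy=+10->D; (3,4):dx=+1,dy=+6->C
  (3,5):dx=-4,dy=-2->C; (3,6):dx=-6,dy=+11->D; (3,7):dx=+2,dy=+2->C; (3,8):dx=+6,dy=-4->D
  (3,9):dx=-3,dy=+4->D; (4,5):dx=-5,dy=-8->C; (4,6):dx=-7,dy=+5->D; (4,7):dx=+1,dy=-4->D
  (4,8):dx=+5,dy=-10->D; (4,9):dx=-4,dy=-2->C; (5,6):dx=-2,dy=+13->D; (5,7):dx=+6,dy=+4->C
  (5,8):dx=+10,dy=-2->D; (5,9):dx=+1,dy=+6->C; (6,7):dx=+8,dy=-9->D; (6,8):dx=+12,dy=-15->D
  (6,9):dx=+3,dy=-7->D; (7,8):dx=+4,dy=-6->D; (7,9):dx=-5,dy=+2->D; (8,9):dx=-9,dy=+8->D
Step 2: C = 10, D = 26, total pairs = 36.
Step 3: tau = (C - D)/(n(n-1)/2) = (10 - 26)/36 = -0.444444.
Step 4: Exact two-sided p-value (enumerate n! = 362880 permutations of y under H0): p = 0.119439.
Step 5: alpha = 0.05. fail to reject H0.

tau_b = -0.4444 (C=10, D=26), p = 0.119439, fail to reject H0.


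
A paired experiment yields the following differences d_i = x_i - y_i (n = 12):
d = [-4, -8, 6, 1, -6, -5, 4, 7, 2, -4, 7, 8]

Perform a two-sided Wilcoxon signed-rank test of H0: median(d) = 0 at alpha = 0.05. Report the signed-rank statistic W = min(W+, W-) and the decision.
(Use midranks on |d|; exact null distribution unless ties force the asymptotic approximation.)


Step 1: Drop any zero differences (none here) and take |d_i|.
|d| = [4, 8, 6, 1, 6, 5, 4, 7, 2, 4, 7, 8]
Step 2: Midrank |d_i| (ties get averaged ranks).
ranks: |4|->4, |8|->11.5, |6|->7.5, |1|->1, |6|->7.5, |5|->6, |4|->4, |7|->9.5, |2|->2, |4|->4, |7|->9.5, |8|->11.5
Step 3: Attach original signs; sum ranks with positive sign and with negative sign.
W+ = 7.5 + 1 + 4 + 9.5 + 2 + 9.5 + 11.5 = 45
W- = 4 + 11.5 + 7.5 + 6 + 4 = 33
(Check: W+ + W- = 78 should equal n(n+1)/2 = 78.)
Step 4: Test statistic W = min(W+, W-) = 33.
Step 5: Ties in |d|, so use the tie-corrected normal approximation.
        E[W] = n(n+1)/4 = 12*13/4 = 39.
        Tie groups: |d|=4 (t=3), |d|=6 (t=2), |d|=7 (t=2), |d|=8 (t=2); sum(t^3 - t) = 42.
        Var[W] = n(n+1)(2n+1)/24 - sum(t^3-t)/48 = 3900/24 - 42/48 = 161.625.
        z = (W - E[W]) / sqrt(Var[W]) = (33 - 39) / 12.7132 = -0.4720.
        Two-sided p = 2*Phi(z) = 0.636962.
Step 6: alpha = 0.05. fail to reject H0.

W+ = 45, W- = 33, W = min = 33, p = 0.636962, fail to reject H0.


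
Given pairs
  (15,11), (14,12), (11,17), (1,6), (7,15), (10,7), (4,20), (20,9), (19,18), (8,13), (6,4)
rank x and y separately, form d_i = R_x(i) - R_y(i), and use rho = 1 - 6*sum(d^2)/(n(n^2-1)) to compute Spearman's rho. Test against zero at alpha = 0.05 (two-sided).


Step 1: Rank x and y separately (midranks; no ties here).
rank(x): 15->9, 14->8, 11->7, 1->1, 7->4, 10->6, 4->2, 20->11, 19->10, 8->5, 6->3
rank(y): 11->5, 12->6, 17->9, 6->2, 15->8, 7->3, 20->11, 9->4, 18->10, 13->7, 4->1
Step 2: d_i = R_x(i) - R_y(i); compute d_i^2.
  (9-5)^2=16, (8-6)^2=4, (7-9)^2=4, (1-2)^2=1, (4-8)^2=16, (6-3)^2=9, (2-11)^2=81, (11-4)^2=49, (10-10)^2=0, (5-7)^2=4, (3-1)^2=4
sum(d^2) = 188.
Step 3: rho = 1 - 6*188 / (11*(11^2 - 1)) = 1 - 1128/1320 = 0.145455.
Step 4: Under H0, t = rho * sqrt((n-2)/(1-rho^2)) = 0.4411 ~ t(9).
Step 5: Two-sided p-value from the t-distribution with 9 df = 0.669579.
Step 6: alpha = 0.05. fail to reject H0.

rho = 0.1455, p = 0.669579, fail to reject H0 at alpha = 0.05.


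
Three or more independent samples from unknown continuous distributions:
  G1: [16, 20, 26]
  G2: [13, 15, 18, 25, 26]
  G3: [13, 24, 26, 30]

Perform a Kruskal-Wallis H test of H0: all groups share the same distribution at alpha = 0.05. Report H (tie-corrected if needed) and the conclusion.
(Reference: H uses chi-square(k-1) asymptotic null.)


Step 1: Combine all N = 12 observations and assign midranks.
sorted (value, group, rank): (13,G2,1.5), (13,G3,1.5), (15,G2,3), (16,G1,4), (18,G2,5), (20,G1,6), (24,G3,7), (25,G2,8), (26,G1,10), (26,G2,10), (26,G3,10), (30,G3,12)
Step 2: Sum ranks within each group.
R_1 = 20 (n_1 = 3)
R_2 = 27.5 (n_2 = 5)
R_3 = 30.5 (n_3 = 4)
Step 3: H = 12/(N(N+1)) * sum(R_i^2/n_i) - 3(N+1)
     = 12/(12*13) * (20^2/3 + 27.5^2/5 + 30.5^2/4) - 3*13
     = 0.076923 * 517.146 - 39
     = 0.780449.
Step 4: Ties present; correction factor C = 1 - 30/(12^3 - 12) = 0.982517. Corrected H = 0.780449 / 0.982517 = 0.794336.
Step 5: Under H0, H ~ chi^2(2); p-value = 0.672221.
Step 6: alpha = 0.05. fail to reject H0.

H = 0.7943, df = 2, p = 0.672221, fail to reject H0.


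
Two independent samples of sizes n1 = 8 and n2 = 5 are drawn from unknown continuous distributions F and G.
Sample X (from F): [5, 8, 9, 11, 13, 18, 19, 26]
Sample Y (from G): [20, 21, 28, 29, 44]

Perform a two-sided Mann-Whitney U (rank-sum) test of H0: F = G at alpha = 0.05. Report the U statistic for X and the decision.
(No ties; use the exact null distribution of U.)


Step 1: Combine and sort all 13 observations; assign midranks.
sorted (value, group): (5,X), (8,X), (9,X), (11,X), (13,X), (18,X), (19,X), (20,Y), (21,Y), (26,X), (28,Y), (29,Y), (44,Y)
ranks: 5->1, 8->2, 9->3, 11->4, 13->5, 18->6, 19->7, 20->8, 21->9, 26->10, 28->11, 29->12, 44->13
Step 2: Rank sum for X: R1 = 1 + 2 + 3 + 4 + 5 + 6 + 7 + 10 = 38.
Step 3: U_X = R1 - n1(n1+1)/2 = 38 - 8*9/2 = 38 - 36 = 2.
       U_Y = n1*n2 - U_X = 40 - 2 = 38.
Step 4: No ties, so the exact null distribution of U (based on enumerating the C(13,8) = 1287 equally likely rank assignments) gives the two-sided p-value.
Step 5: p-value = 0.006216; compare to alpha = 0.05. reject H0.

U_X = 2, p = 0.006216, reject H0 at alpha = 0.05.


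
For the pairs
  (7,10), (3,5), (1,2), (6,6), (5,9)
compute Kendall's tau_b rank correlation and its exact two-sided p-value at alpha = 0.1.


Step 1: Enumerate the 10 unordered pairs (i,j) with i<j and classify each by sign(x_j-x_i) * sign(y_j-y_i).
  (1,2):dx=-4,dy=-5->C; (1,3):dx=-6,dy=-8->C; (1,4):dx=-1,dy=-4->C; (1,5):dx=-2,dy=-1->C
  (2,3):dx=-2,dy=-3->C; (2,4):dx=+3,dy=+1->C; (2,5):dx=+2,dy=+4->C; (3,4):dx=+5,dy=+4->C
  (3,5):dx=+4,dy=+7->C; (4,5):dx=-1,dy=+3->D
Step 2: C = 9, D = 1, total pairs = 10.
Step 3: tau = (C - D)/(n(n-1)/2) = (9 - 1)/10 = 0.800000.
Step 4: Exact two-sided p-value (enumerate n! = 120 permutations of y under H0): p = 0.083333.
Step 5: alpha = 0.1. reject H0.

tau_b = 0.8000 (C=9, D=1), p = 0.083333, reject H0.


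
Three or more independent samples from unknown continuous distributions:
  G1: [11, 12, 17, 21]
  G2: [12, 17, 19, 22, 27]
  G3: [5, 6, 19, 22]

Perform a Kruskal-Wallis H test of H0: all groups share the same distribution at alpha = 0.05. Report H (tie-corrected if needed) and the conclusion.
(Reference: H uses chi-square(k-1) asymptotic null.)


Step 1: Combine all N = 13 observations and assign midranks.
sorted (value, group, rank): (5,G3,1), (6,G3,2), (11,G1,3), (12,G1,4.5), (12,G2,4.5), (17,G1,6.5), (17,G2,6.5), (19,G2,8.5), (19,G3,8.5), (21,G1,10), (22,G2,11.5), (22,G3,11.5), (27,G2,13)
Step 2: Sum ranks within each group.
R_1 = 24 (n_1 = 4)
R_2 = 44 (n_2 = 5)
R_3 = 23 (n_3 = 4)
Step 3: H = 12/(N(N+1)) * sum(R_i^2/n_i) - 3(N+1)
     = 12/(13*14) * (24^2/4 + 44^2/5 + 23^2/4) - 3*14
     = 0.065934 * 663.45 - 42
     = 1.743956.
Step 4: Ties present; correction factor C = 1 - 24/(13^3 - 13) = 0.989011. Corrected H = 1.743956 / 0.989011 = 1.763333.
Step 5: Under H0, H ~ chi^2(2); p-value = 0.414092.
Step 6: alpha = 0.05. fail to reject H0.

H = 1.7633, df = 2, p = 0.414092, fail to reject H0.


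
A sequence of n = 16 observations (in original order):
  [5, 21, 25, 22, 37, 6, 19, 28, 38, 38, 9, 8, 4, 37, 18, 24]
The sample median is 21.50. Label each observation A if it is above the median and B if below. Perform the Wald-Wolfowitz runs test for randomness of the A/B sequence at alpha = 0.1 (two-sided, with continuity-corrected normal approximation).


Step 1: Compute median = 21.50; label A = above, B = below.
Labels in order: BBAAABBAAABBBABA  (n_A = 8, n_B = 8)
Step 2: Count runs R = 8.
Step 3: Under H0 (random ordering), E[R] = 2*n_A*n_B/(n_A+n_B) + 1 = 2*8*8/16 + 1 = 9.0000.
        Var[R] = 2*n_A*n_B*(2*n_A*n_B - n_A - n_B) / ((n_A+n_B)^2 * (n_A+n_B-1)) = 14336/3840 = 3.7333.
        SD[R] = 1.9322.
Step 4: Continuity-corrected z = (R + 0.5 - E[R]) / SD[R] = (8 + 0.5 - 9.0000) / 1.9322 = -0.2588.
Step 5: Two-sided p-value via normal approximation = 2*(1 - Phi(|z|)) = 0.795809.
Step 6: alpha = 0.1. fail to reject H0.

R = 8, z = -0.2588, p = 0.795809, fail to reject H0.


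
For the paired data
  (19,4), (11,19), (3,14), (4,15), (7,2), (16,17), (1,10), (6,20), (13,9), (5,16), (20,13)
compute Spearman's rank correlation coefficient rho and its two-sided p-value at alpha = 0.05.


Step 1: Rank x and y separately (midranks; no ties here).
rank(x): 19->10, 11->7, 3->2, 4->3, 7->6, 16->9, 1->1, 6->5, 13->8, 5->4, 20->11
rank(y): 4->2, 19->10, 14->6, 15->7, 2->1, 17->9, 10->4, 20->11, 9->3, 16->8, 13->5
Step 2: d_i = R_x(i) - R_y(i); compute d_i^2.
  (10-2)^2=64, (7-10)^2=9, (2-6)^2=16, (3-7)^2=16, (6-1)^2=25, (9-9)^2=0, (1-4)^2=9, (5-11)^2=36, (8-3)^2=25, (4-8)^2=16, (11-5)^2=36
sum(d^2) = 252.
Step 3: rho = 1 - 6*252 / (11*(11^2 - 1)) = 1 - 1512/1320 = -0.145455.
Step 4: Under H0, t = rho * sqrt((n-2)/(1-rho^2)) = -0.4411 ~ t(9).
Step 5: Two-sided p-value from the t-distribution with 9 df = 0.669579.
Step 6: alpha = 0.05. fail to reject H0.

rho = -0.1455, p = 0.669579, fail to reject H0 at alpha = 0.05.


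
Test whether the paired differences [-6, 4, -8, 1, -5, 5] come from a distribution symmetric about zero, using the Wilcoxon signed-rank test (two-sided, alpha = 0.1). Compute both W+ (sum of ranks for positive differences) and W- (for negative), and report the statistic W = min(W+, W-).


Step 1: Drop any zero differences (none here) and take |d_i|.
|d| = [6, 4, 8, 1, 5, 5]
Step 2: Midrank |d_i| (ties get averaged ranks).
ranks: |6|->5, |4|->2, |8|->6, |1|->1, |5|->3.5, |5|->3.5
Step 3: Attach original signs; sum ranks with positive sign and with negative sign.
W+ = 2 + 1 + 3.5 = 6.5
W- = 5 + 6 + 3.5 = 14.5
(Check: W+ + W- = 21 should equal n(n+1)/2 = 21.)
Step 4: Test statistic W = min(W+, W-) = 6.5.
Step 5: Ties in |d|, so use the tie-corrected normal approximation.
        E[W] = n(n+1)/4 = 6*7/4 = 10.5.
        Tie groups: |d|=5 (t=2); sum(t^3 - t) = 6.
        Var[W] = n(n+1)(2n+1)/24 - sum(t^3-t)/48 = 546/24 - 6/48 = 22.625.
        z = (W - E[W]) / sqrt(Var[W]) = (6.5 - 10.5) / 4.7566 = -0.8409.
        Two-sided p = 2*Phi(z) = 0.400381.
Step 6: alpha = 0.1. fail to reject H0.

W+ = 6.5, W- = 14.5, W = min = 6.5, p = 0.400381, fail to reject H0.


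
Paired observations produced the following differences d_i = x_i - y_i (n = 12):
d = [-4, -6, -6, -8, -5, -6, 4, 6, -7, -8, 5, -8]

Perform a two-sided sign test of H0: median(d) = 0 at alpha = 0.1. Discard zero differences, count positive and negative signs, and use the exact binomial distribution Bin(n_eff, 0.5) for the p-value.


Step 1: Discard zero differences. Original n = 12; n_eff = number of nonzero differences = 12.
Nonzero differences (with sign): -4, -6, -6, -8, -5, -6, +4, +6, -7, -8, +5, -8
Step 2: Count signs: positive = 3, negative = 9.
Step 3: Under H0: P(positive) = 0.5, so the number of positives S ~ Bin(12, 0.5).
Step 4: Two-sided exact p-value = sum of Bin(12,0.5) probabilities at or below the observed probability = 0.145996.
Step 5: alpha = 0.1. fail to reject H0.

n_eff = 12, pos = 3, neg = 9, p = 0.145996, fail to reject H0.


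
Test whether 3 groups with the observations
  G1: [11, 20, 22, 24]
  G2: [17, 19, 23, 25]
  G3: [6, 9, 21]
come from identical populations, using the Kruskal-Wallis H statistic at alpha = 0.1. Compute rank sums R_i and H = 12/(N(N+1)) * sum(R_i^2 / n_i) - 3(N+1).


Step 1: Combine all N = 11 observations and assign midranks.
sorted (value, group, rank): (6,G3,1), (9,G3,2), (11,G1,3), (17,G2,4), (19,G2,5), (20,G1,6), (21,G3,7), (22,G1,8), (23,G2,9), (24,G1,10), (25,G2,11)
Step 2: Sum ranks within each group.
R_1 = 27 (n_1 = 4)
R_2 = 29 (n_2 = 4)
R_3 = 10 (n_3 = 3)
Step 3: H = 12/(N(N+1)) * sum(R_i^2/n_i) - 3(N+1)
     = 12/(11*12) * (27^2/4 + 29^2/4 + 10^2/3) - 3*12
     = 0.090909 * 425.833 - 36
     = 2.712121.
Step 4: No ties, so H is used without correction.
Step 5: Under H0, H ~ chi^2(2); p-value = 0.257674.
Step 6: alpha = 0.1. fail to reject H0.

H = 2.7121, df = 2, p = 0.257674, fail to reject H0.


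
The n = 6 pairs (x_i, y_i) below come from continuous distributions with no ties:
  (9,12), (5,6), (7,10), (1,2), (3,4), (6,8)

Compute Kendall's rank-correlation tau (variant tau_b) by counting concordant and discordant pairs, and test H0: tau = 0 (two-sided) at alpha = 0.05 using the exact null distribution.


Step 1: Enumerate the 15 unordered pairs (i,j) with i<j and classify each by sign(x_j-x_i) * sign(y_j-y_i).
  (1,2):dx=-4,dy=-6->C; (1,3):dx=-2,dy=-2->C; (1,4):dx=-8,dy=-10->C; (1,5):dx=-6,dy=-8->C
  (1,6):dx=-3,dy=-4->C; (2,3):dx=+2,dy=+4->C; (2,4):dx=-4,dy=-4->C; (2,5):dx=-2,dy=-2->C
  (2,6):dx=+1,dy=+2->C; (3,4):dx=-6,dy=-8->C; (3,5):dx=-4,dy=-6->C; (3,6):dx=-1,dy=-2->C
  (4,5):dx=+2,dy=+2->C; (4,6):dx=+5,dy=+6->C; (5,6):dx=+3,dy=+4->C
Step 2: C = 15, D = 0, total pairs = 15.
Step 3: tau = (C - D)/(n(n-1)/2) = (15 - 0)/15 = 1.000000.
Step 4: Exact two-sided p-value (enumerate n! = 720 permutations of y under H0): p = 0.002778.
Step 5: alpha = 0.05. reject H0.

tau_b = 1.0000 (C=15, D=0), p = 0.002778, reject H0.


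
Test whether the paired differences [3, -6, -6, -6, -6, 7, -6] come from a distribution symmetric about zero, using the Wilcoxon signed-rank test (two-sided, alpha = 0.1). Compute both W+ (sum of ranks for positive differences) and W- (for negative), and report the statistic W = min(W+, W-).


Step 1: Drop any zero differences (none here) and take |d_i|.
|d| = [3, 6, 6, 6, 6, 7, 6]
Step 2: Midrank |d_i| (ties get averaged ranks).
ranks: |3|->1, |6|->4, |6|->4, |6|->4, |6|->4, |7|->7, |6|->4
Step 3: Attach original signs; sum ranks with positive sign and with negative sign.
W+ = 1 + 7 = 8
W- = 4 + 4 + 4 + 4 + 4 = 20
(Check: W+ + W- = 28 should equal n(n+1)/2 = 28.)
Step 4: Test statistic W = min(W+, W-) = 8.
Step 5: Ties in |d|, so use the tie-corrected normal approximation.
        E[W] = n(n+1)/4 = 7*8/4 = 14.
        Tie groups: |d|=6 (t=5); sum(t^3 - t) = 120.
        Var[W] = n(n+1)(2n+1)/24 - sum(t^3-t)/48 = 840/24 - 120/48 = 32.5.
        z = (W - E[W]) / sqrt(Var[W]) = (8 - 14) / 5.7009 = -1.0525.
        Two-sided p = 2*Phi(z) = 0.292584.
Step 6: alpha = 0.1. fail to reject H0.

W+ = 8, W- = 20, W = min = 8, p = 0.292584, fail to reject H0.


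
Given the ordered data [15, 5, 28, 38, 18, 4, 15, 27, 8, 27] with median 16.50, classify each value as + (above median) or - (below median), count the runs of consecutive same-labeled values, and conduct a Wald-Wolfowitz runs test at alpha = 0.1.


Step 1: Compute median = 16.50; label A = above, B = below.
Labels in order: BBAAABBABA  (n_A = 5, n_B = 5)
Step 2: Count runs R = 6.
Step 3: Under H0 (random ordering), E[R] = 2*n_A*n_B/(n_A+n_B) + 1 = 2*5*5/10 + 1 = 6.0000.
        Var[R] = 2*n_A*n_B*(2*n_A*n_B - n_A - n_B) / ((n_A+n_B)^2 * (n_A+n_B-1)) = 2000/900 = 2.2222.
        SD[R] = 1.4907.
Step 4: R = E[R], so z = 0 with no continuity correction.
Step 5: Two-sided p-value via normal approximation = 2*(1 - Phi(|z|)) = 1.000000.
Step 6: alpha = 0.1. fail to reject H0.

R = 6, z = 0.0000, p = 1.000000, fail to reject H0.


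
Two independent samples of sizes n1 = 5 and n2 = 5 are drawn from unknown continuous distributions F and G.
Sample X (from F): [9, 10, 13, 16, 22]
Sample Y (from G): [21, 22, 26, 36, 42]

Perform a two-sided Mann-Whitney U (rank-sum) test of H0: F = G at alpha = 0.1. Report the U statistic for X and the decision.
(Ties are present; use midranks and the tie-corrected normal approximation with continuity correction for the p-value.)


Step 1: Combine and sort all 10 observations; assign midranks.
sorted (value, group): (9,X), (10,X), (13,X), (16,X), (21,Y), (22,X), (22,Y), (26,Y), (36,Y), (42,Y)
ranks: 9->1, 10->2, 13->3, 16->4, 21->5, 22->6.5, 22->6.5, 26->8, 36->9, 42->10
Step 2: Rank sum for X: R1 = 1 + 2 + 3 + 4 + 6.5 = 16.5.
Step 3: U_X = R1 - n1(n1+1)/2 = 16.5 - 5*6/2 = 16.5 - 15 = 1.5.
       U_Y = n1*n2 - U_X = 25 - 1.5 = 23.5.
Step 4: Ties are present, so use the tie-corrected normal approximation (with continuity correction) for the p-value.
Step 5: p-value = 0.027803; compare to alpha = 0.1. reject H0.

U_X = 1.5, p = 0.027803, reject H0 at alpha = 0.1.


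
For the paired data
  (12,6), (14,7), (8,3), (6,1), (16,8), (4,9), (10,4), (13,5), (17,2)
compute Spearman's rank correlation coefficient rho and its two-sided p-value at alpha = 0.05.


Step 1: Rank x and y separately (midranks; no ties here).
rank(x): 12->5, 14->7, 8->3, 6->2, 16->8, 4->1, 10->4, 13->6, 17->9
rank(y): 6->6, 7->7, 3->3, 1->1, 8->8, 9->9, 4->4, 5->5, 2->2
Step 2: d_i = R_x(i) - R_y(i); compute d_i^2.
  (5-6)^2=1, (7-7)^2=0, (3-3)^2=0, (2-1)^2=1, (8-8)^2=0, (1-9)^2=64, (4-4)^2=0, (6-5)^2=1, (9-2)^2=49
sum(d^2) = 116.
Step 3: rho = 1 - 6*116 / (9*(9^2 - 1)) = 1 - 696/720 = 0.033333.
Step 4: Under H0, t = rho * sqrt((n-2)/(1-rho^2)) = 0.0882 ~ t(7).
Step 5: Two-sided p-value from the t-distribution with 7 df = 0.932157.
Step 6: alpha = 0.05. fail to reject H0.

rho = 0.0333, p = 0.932157, fail to reject H0 at alpha = 0.05.


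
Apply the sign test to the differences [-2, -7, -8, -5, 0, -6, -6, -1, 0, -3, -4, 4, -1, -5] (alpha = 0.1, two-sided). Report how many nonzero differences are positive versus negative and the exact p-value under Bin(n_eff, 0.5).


Step 1: Discard zero differences. Original n = 14; n_eff = number of nonzero differences = 12.
Nonzero differences (with sign): -2, -7, -8, -5, -6, -6, -1, -3, -4, +4, -1, -5
Step 2: Count signs: positive = 1, negative = 11.
Step 3: Under H0: P(positive) = 0.5, so the number of positives S ~ Bin(12, 0.5).
Step 4: Two-sided exact p-value = sum of Bin(12,0.5) probabilities at or below the observed probability = 0.006348.
Step 5: alpha = 0.1. reject H0.

n_eff = 12, pos = 1, neg = 11, p = 0.006348, reject H0.


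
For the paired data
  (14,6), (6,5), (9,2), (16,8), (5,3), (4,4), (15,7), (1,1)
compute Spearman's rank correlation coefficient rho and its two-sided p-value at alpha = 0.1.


Step 1: Rank x and y separately (midranks; no ties here).
rank(x): 14->6, 6->4, 9->5, 16->8, 5->3, 4->2, 15->7, 1->1
rank(y): 6->6, 5->5, 2->2, 8->8, 3->3, 4->4, 7->7, 1->1
Step 2: d_i = R_x(i) - R_y(i); compute d_i^2.
  (6-6)^2=0, (4-5)^2=1, (5-2)^2=9, (8-8)^2=0, (3-3)^2=0, (2-4)^2=4, (7-7)^2=0, (1-1)^2=0
sum(d^2) = 14.
Step 3: rho = 1 - 6*14 / (8*(8^2 - 1)) = 1 - 84/504 = 0.833333.
Step 4: Under H0, t = rho * sqrt((n-2)/(1-rho^2)) = 3.6927 ~ t(6).
Step 5: Two-sided p-value from the t-distribution with 6 df = 0.010176.
Step 6: alpha = 0.1. reject H0.

rho = 0.8333, p = 0.010176, reject H0 at alpha = 0.1.


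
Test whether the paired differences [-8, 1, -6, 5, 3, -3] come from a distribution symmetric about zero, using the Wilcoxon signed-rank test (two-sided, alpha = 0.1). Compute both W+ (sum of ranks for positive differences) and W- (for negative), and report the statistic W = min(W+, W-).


Step 1: Drop any zero differences (none here) and take |d_i|.
|d| = [8, 1, 6, 5, 3, 3]
Step 2: Midrank |d_i| (ties get averaged ranks).
ranks: |8|->6, |1|->1, |6|->5, |5|->4, |3|->2.5, |3|->2.5
Step 3: Attach original signs; sum ranks with positive sign and with negative sign.
W+ = 1 + 4 + 2.5 = 7.5
W- = 6 + 5 + 2.5 = 13.5
(Check: W+ + W- = 21 should equal n(n+1)/2 = 21.)
Step 4: Test statistic W = min(W+, W-) = 7.5.
Step 5: Ties in |d|, so use the tie-corrected normal approximation.
        E[W] = n(n+1)/4 = 6*7/4 = 10.5.
        Tie groups: |d|=3 (t=2); sum(t^3 - t) = 6.
        Var[W] = n(n+1)(2n+1)/24 - sum(t^3-t)/48 = 546/24 - 6/48 = 22.625.
        z = (W - E[W]) / sqrt(Var[W]) = (7.5 - 10.5) / 4.7566 = -0.6307.
        Two-sided p = 2*Phi(z) = 0.528233.
Step 6: alpha = 0.1. fail to reject H0.

W+ = 7.5, W- = 13.5, W = min = 7.5, p = 0.528233, fail to reject H0.


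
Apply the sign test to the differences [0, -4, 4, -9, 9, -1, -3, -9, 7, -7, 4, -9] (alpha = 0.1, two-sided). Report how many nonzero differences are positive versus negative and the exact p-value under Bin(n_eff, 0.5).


Step 1: Discard zero differences. Original n = 12; n_eff = number of nonzero differences = 11.
Nonzero differences (with sign): -4, +4, -9, +9, -1, -3, -9, +7, -7, +4, -9
Step 2: Count signs: positive = 4, negative = 7.
Step 3: Under H0: P(positive) = 0.5, so the number of positives S ~ Bin(11, 0.5).
Step 4: Two-sided exact p-value = sum of Bin(11,0.5) probabilities at or below the observed probability = 0.548828.
Step 5: alpha = 0.1. fail to reject H0.

n_eff = 11, pos = 4, neg = 7, p = 0.548828, fail to reject H0.


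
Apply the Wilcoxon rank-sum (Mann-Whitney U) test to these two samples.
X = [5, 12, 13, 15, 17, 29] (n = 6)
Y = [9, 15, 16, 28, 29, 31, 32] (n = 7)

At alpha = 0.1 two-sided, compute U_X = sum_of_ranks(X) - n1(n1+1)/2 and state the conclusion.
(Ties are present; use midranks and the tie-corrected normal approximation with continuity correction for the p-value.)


Step 1: Combine and sort all 13 observations; assign midranks.
sorted (value, group): (5,X), (9,Y), (12,X), (13,X), (15,X), (15,Y), (16,Y), (17,X), (28,Y), (29,X), (29,Y), (31,Y), (32,Y)
ranks: 5->1, 9->2, 12->3, 13->4, 15->5.5, 15->5.5, 16->7, 17->8, 28->9, 29->10.5, 29->10.5, 31->12, 32->13
Step 2: Rank sum for X: R1 = 1 + 3 + 4 + 5.5 + 8 + 10.5 = 32.
Step 3: U_X = R1 - n1(n1+1)/2 = 32 - 6*7/2 = 32 - 21 = 11.
       U_Y = n1*n2 - U_X = 42 - 11 = 31.
Step 4: Ties are present, so use the tie-corrected normal approximation (with continuity correction) for the p-value.
Step 5: p-value = 0.173549; compare to alpha = 0.1. fail to reject H0.

U_X = 11, p = 0.173549, fail to reject H0 at alpha = 0.1.
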